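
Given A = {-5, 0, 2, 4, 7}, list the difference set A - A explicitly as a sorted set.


A - A = {a - a' : a, a' ∈ A}.
Compute a - a' for each ordered pair (a, a'):
a = -5: -5--5=0, -5-0=-5, -5-2=-7, -5-4=-9, -5-7=-12
a = 0: 0--5=5, 0-0=0, 0-2=-2, 0-4=-4, 0-7=-7
a = 2: 2--5=7, 2-0=2, 2-2=0, 2-4=-2, 2-7=-5
a = 4: 4--5=9, 4-0=4, 4-2=2, 4-4=0, 4-7=-3
a = 7: 7--5=12, 7-0=7, 7-2=5, 7-4=3, 7-7=0
Collecting distinct values (and noting 0 appears from a-a):
A - A = {-12, -9, -7, -5, -4, -3, -2, 0, 2, 3, 4, 5, 7, 9, 12}
|A - A| = 15

A - A = {-12, -9, -7, -5, -4, -3, -2, 0, 2, 3, 4, 5, 7, 9, 12}


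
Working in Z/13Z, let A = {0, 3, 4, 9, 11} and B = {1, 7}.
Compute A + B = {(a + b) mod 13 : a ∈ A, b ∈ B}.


Work in Z/13Z: reduce every sum a + b modulo 13.
Enumerate all 10 pairs:
a = 0: 0+1=1, 0+7=7
a = 3: 3+1=4, 3+7=10
a = 4: 4+1=5, 4+7=11
a = 9: 9+1=10, 9+7=3
a = 11: 11+1=12, 11+7=5
Distinct residues collected: {1, 3, 4, 5, 7, 10, 11, 12}
|A + B| = 8 (out of 13 total residues).

A + B = {1, 3, 4, 5, 7, 10, 11, 12}


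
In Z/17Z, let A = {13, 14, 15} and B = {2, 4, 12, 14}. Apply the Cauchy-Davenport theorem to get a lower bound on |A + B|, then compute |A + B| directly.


Cauchy-Davenport: |A + B| ≥ min(p, |A| + |B| - 1) for A, B nonempty in Z/pZ.
|A| = 3, |B| = 4, p = 17.
CD lower bound = min(17, 3 + 4 - 1) = min(17, 6) = 6.
Compute A + B mod 17 directly:
a = 13: 13+2=15, 13+4=0, 13+12=8, 13+14=10
a = 14: 14+2=16, 14+4=1, 14+12=9, 14+14=11
a = 15: 15+2=0, 15+4=2, 15+12=10, 15+14=12
A + B = {0, 1, 2, 8, 9, 10, 11, 12, 15, 16}, so |A + B| = 10.
Verify: 10 ≥ 6? Yes ✓.

CD lower bound = 6, actual |A + B| = 10.


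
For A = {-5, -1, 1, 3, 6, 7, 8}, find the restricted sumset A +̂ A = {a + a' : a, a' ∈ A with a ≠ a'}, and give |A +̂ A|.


Restricted sumset: A +̂ A = {a + a' : a ∈ A, a' ∈ A, a ≠ a'}.
Equivalently, take A + A and drop any sum 2a that is achievable ONLY as a + a for a ∈ A (i.e. sums representable only with equal summands).
Enumerate pairs (a, a') with a < a' (symmetric, so each unordered pair gives one sum; this covers all a ≠ a'):
  -5 + -1 = -6
  -5 + 1 = -4
  -5 + 3 = -2
  -5 + 6 = 1
  -5 + 7 = 2
  -5 + 8 = 3
  -1 + 1 = 0
  -1 + 3 = 2
  -1 + 6 = 5
  -1 + 7 = 6
  -1 + 8 = 7
  1 + 3 = 4
  1 + 6 = 7
  1 + 7 = 8
  1 + 8 = 9
  3 + 6 = 9
  3 + 7 = 10
  3 + 8 = 11
  6 + 7 = 13
  6 + 8 = 14
  7 + 8 = 15
Collected distinct sums: {-6, -4, -2, 0, 1, 2, 3, 4, 5, 6, 7, 8, 9, 10, 11, 13, 14, 15}
|A +̂ A| = 18
(Reference bound: |A +̂ A| ≥ 2|A| - 3 for |A| ≥ 2, with |A| = 7 giving ≥ 11.)

|A +̂ A| = 18


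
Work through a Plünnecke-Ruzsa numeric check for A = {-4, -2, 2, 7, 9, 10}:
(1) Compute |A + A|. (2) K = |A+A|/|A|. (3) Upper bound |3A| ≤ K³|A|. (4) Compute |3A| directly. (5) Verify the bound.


|A| = 6.
Step 1: Compute A + A by enumerating all 36 pairs.
A + A = {-8, -6, -4, -2, 0, 3, 4, 5, 6, 7, 8, 9, 11, 12, 14, 16, 17, 18, 19, 20}, so |A + A| = 20.
Step 2: Doubling constant K = |A + A|/|A| = 20/6 = 20/6 ≈ 3.3333.
Step 3: Plünnecke-Ruzsa gives |3A| ≤ K³·|A| = (3.3333)³ · 6 ≈ 222.2222.
Step 4: Compute 3A = A + A + A directly by enumerating all triples (a,b,c) ∈ A³; |3A| = 38.
Step 5: Check 38 ≤ 222.2222? Yes ✓.

K = 20/6, Plünnecke-Ruzsa bound K³|A| ≈ 222.2222, |3A| = 38, inequality holds.


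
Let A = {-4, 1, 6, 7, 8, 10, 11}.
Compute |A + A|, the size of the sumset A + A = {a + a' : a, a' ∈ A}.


A + A = {a + a' : a, a' ∈ A}; |A| = 7.
General bounds: 2|A| - 1 ≤ |A + A| ≤ |A|(|A|+1)/2, i.e. 13 ≤ |A + A| ≤ 28.
Lower bound 2|A|-1 is attained iff A is an arithmetic progression.
Enumerate sums a + a' for a ≤ a' (symmetric, so this suffices):
a = -4: -4+-4=-8, -4+1=-3, -4+6=2, -4+7=3, -4+8=4, -4+10=6, -4+11=7
a = 1: 1+1=2, 1+6=7, 1+7=8, 1+8=9, 1+10=11, 1+11=12
a = 6: 6+6=12, 6+7=13, 6+8=14, 6+10=16, 6+11=17
a = 7: 7+7=14, 7+8=15, 7+10=17, 7+11=18
a = 8: 8+8=16, 8+10=18, 8+11=19
a = 10: 10+10=20, 10+11=21
a = 11: 11+11=22
Distinct sums: {-8, -3, 2, 3, 4, 6, 7, 8, 9, 11, 12, 13, 14, 15, 16, 17, 18, 19, 20, 21, 22}
|A + A| = 21

|A + A| = 21


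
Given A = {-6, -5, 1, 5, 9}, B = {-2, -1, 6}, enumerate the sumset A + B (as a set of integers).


A + B = {a + b : a ∈ A, b ∈ B}.
Enumerate all |A|·|B| = 5·3 = 15 pairs (a, b) and collect distinct sums.
a = -6: -6+-2=-8, -6+-1=-7, -6+6=0
a = -5: -5+-2=-7, -5+-1=-6, -5+6=1
a = 1: 1+-2=-1, 1+-1=0, 1+6=7
a = 5: 5+-2=3, 5+-1=4, 5+6=11
a = 9: 9+-2=7, 9+-1=8, 9+6=15
Collecting distinct sums: A + B = {-8, -7, -6, -1, 0, 1, 3, 4, 7, 8, 11, 15}
|A + B| = 12

A + B = {-8, -7, -6, -1, 0, 1, 3, 4, 7, 8, 11, 15}


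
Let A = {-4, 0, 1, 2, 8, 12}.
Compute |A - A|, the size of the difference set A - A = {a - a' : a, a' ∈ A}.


A - A = {a - a' : a, a' ∈ A}; |A| = 6.
Bounds: 2|A|-1 ≤ |A - A| ≤ |A|² - |A| + 1, i.e. 11 ≤ |A - A| ≤ 31.
Note: 0 ∈ A - A always (from a - a). The set is symmetric: if d ∈ A - A then -d ∈ A - A.
Enumerate nonzero differences d = a - a' with a > a' (then include -d):
Positive differences: {1, 2, 4, 5, 6, 7, 8, 10, 11, 12, 16}
Full difference set: {0} ∪ (positive diffs) ∪ (negative diffs).
|A - A| = 1 + 2·11 = 23 (matches direct enumeration: 23).

|A - A| = 23


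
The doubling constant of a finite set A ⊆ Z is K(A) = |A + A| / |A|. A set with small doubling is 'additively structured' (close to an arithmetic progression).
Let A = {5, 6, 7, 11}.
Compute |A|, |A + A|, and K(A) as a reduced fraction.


|A| = 4.
Compute A + A by enumerating all 16 pairs.
A + A = {10, 11, 12, 13, 14, 16, 17, 18, 22}, so |A + A| = 9.
K = |A + A| / |A| = 9/4 (already in lowest terms) ≈ 2.2500.
Reference: AP of size 4 gives K = 7/4 ≈ 1.7500; a fully generic set of size 4 gives K ≈ 2.5000.

|A| = 4, |A + A| = 9, K = 9/4.


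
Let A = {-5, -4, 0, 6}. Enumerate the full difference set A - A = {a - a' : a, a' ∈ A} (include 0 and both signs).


A - A = {a - a' : a, a' ∈ A}.
Compute a - a' for each ordered pair (a, a'):
a = -5: -5--5=0, -5--4=-1, -5-0=-5, -5-6=-11
a = -4: -4--5=1, -4--4=0, -4-0=-4, -4-6=-10
a = 0: 0--5=5, 0--4=4, 0-0=0, 0-6=-6
a = 6: 6--5=11, 6--4=10, 6-0=6, 6-6=0
Collecting distinct values (and noting 0 appears from a-a):
A - A = {-11, -10, -6, -5, -4, -1, 0, 1, 4, 5, 6, 10, 11}
|A - A| = 13

A - A = {-11, -10, -6, -5, -4, -1, 0, 1, 4, 5, 6, 10, 11}


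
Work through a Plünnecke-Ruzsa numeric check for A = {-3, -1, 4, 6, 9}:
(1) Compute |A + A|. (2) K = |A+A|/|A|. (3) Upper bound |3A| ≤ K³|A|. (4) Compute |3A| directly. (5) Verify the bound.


|A| = 5.
Step 1: Compute A + A by enumerating all 25 pairs.
A + A = {-6, -4, -2, 1, 3, 5, 6, 8, 10, 12, 13, 15, 18}, so |A + A| = 13.
Step 2: Doubling constant K = |A + A|/|A| = 13/5 = 13/5 ≈ 2.6000.
Step 3: Plünnecke-Ruzsa gives |3A| ≤ K³·|A| = (2.6000)³ · 5 ≈ 87.8800.
Step 4: Compute 3A = A + A + A directly by enumerating all triples (a,b,c) ∈ A³; |3A| = 25.
Step 5: Check 25 ≤ 87.8800? Yes ✓.

K = 13/5, Plünnecke-Ruzsa bound K³|A| ≈ 87.8800, |3A| = 25, inequality holds.


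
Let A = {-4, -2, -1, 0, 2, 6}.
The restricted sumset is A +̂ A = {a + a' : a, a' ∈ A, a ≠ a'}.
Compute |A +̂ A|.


Restricted sumset: A +̂ A = {a + a' : a ∈ A, a' ∈ A, a ≠ a'}.
Equivalently, take A + A and drop any sum 2a that is achievable ONLY as a + a for a ∈ A (i.e. sums representable only with equal summands).
Enumerate pairs (a, a') with a < a' (symmetric, so each unordered pair gives one sum; this covers all a ≠ a'):
  -4 + -2 = -6
  -4 + -1 = -5
  -4 + 0 = -4
  -4 + 2 = -2
  -4 + 6 = 2
  -2 + -1 = -3
  -2 + 0 = -2
  -2 + 2 = 0
  -2 + 6 = 4
  -1 + 0 = -1
  -1 + 2 = 1
  -1 + 6 = 5
  0 + 2 = 2
  0 + 6 = 6
  2 + 6 = 8
Collected distinct sums: {-6, -5, -4, -3, -2, -1, 0, 1, 2, 4, 5, 6, 8}
|A +̂ A| = 13
(Reference bound: |A +̂ A| ≥ 2|A| - 3 for |A| ≥ 2, with |A| = 6 giving ≥ 9.)

|A +̂ A| = 13


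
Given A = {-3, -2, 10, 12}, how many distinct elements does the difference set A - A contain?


A - A = {a - a' : a, a' ∈ A}; |A| = 4.
Bounds: 2|A|-1 ≤ |A - A| ≤ |A|² - |A| + 1, i.e. 7 ≤ |A - A| ≤ 13.
Note: 0 ∈ A - A always (from a - a). The set is symmetric: if d ∈ A - A then -d ∈ A - A.
Enumerate nonzero differences d = a - a' with a > a' (then include -d):
Positive differences: {1, 2, 12, 13, 14, 15}
Full difference set: {0} ∪ (positive diffs) ∪ (negative diffs).
|A - A| = 1 + 2·6 = 13 (matches direct enumeration: 13).

|A - A| = 13


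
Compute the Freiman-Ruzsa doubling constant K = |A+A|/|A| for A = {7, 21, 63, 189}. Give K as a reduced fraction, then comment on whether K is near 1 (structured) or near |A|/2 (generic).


|A| = 4.
Compute A + A by enumerating all 16 pairs.
A + A = {14, 28, 42, 70, 84, 126, 196, 210, 252, 378}, so |A + A| = 10.
K = |A + A| / |A| = 10/4 = 5/2 ≈ 2.5000.
Reference: AP of size 4 gives K = 7/4 ≈ 1.7500; a fully generic set of size 4 gives K ≈ 2.5000.

|A| = 4, |A + A| = 10, K = 10/4 = 5/2.


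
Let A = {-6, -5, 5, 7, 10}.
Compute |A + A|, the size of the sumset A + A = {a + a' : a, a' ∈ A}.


A + A = {a + a' : a, a' ∈ A}; |A| = 5.
General bounds: 2|A| - 1 ≤ |A + A| ≤ |A|(|A|+1)/2, i.e. 9 ≤ |A + A| ≤ 15.
Lower bound 2|A|-1 is attained iff A is an arithmetic progression.
Enumerate sums a + a' for a ≤ a' (symmetric, so this suffices):
a = -6: -6+-6=-12, -6+-5=-11, -6+5=-1, -6+7=1, -6+10=4
a = -5: -5+-5=-10, -5+5=0, -5+7=2, -5+10=5
a = 5: 5+5=10, 5+7=12, 5+10=15
a = 7: 7+7=14, 7+10=17
a = 10: 10+10=20
Distinct sums: {-12, -11, -10, -1, 0, 1, 2, 4, 5, 10, 12, 14, 15, 17, 20}
|A + A| = 15

|A + A| = 15


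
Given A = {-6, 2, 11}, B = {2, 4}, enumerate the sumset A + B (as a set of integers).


A + B = {a + b : a ∈ A, b ∈ B}.
Enumerate all |A|·|B| = 3·2 = 6 pairs (a, b) and collect distinct sums.
a = -6: -6+2=-4, -6+4=-2
a = 2: 2+2=4, 2+4=6
a = 11: 11+2=13, 11+4=15
Collecting distinct sums: A + B = {-4, -2, 4, 6, 13, 15}
|A + B| = 6

A + B = {-4, -2, 4, 6, 13, 15}


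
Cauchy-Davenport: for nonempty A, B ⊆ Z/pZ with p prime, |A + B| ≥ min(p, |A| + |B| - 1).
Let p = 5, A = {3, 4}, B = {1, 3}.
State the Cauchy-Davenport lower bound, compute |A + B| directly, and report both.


Cauchy-Davenport: |A + B| ≥ min(p, |A| + |B| - 1) for A, B nonempty in Z/pZ.
|A| = 2, |B| = 2, p = 5.
CD lower bound = min(5, 2 + 2 - 1) = min(5, 3) = 3.
Compute A + B mod 5 directly:
a = 3: 3+1=4, 3+3=1
a = 4: 4+1=0, 4+3=2
A + B = {0, 1, 2, 4}, so |A + B| = 4.
Verify: 4 ≥ 3? Yes ✓.

CD lower bound = 3, actual |A + B| = 4.


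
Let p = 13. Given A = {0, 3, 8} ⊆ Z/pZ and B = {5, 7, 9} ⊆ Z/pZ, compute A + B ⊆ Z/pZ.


Work in Z/13Z: reduce every sum a + b modulo 13.
Enumerate all 9 pairs:
a = 0: 0+5=5, 0+7=7, 0+9=9
a = 3: 3+5=8, 3+7=10, 3+9=12
a = 8: 8+5=0, 8+7=2, 8+9=4
Distinct residues collected: {0, 2, 4, 5, 7, 8, 9, 10, 12}
|A + B| = 9 (out of 13 total residues).

A + B = {0, 2, 4, 5, 7, 8, 9, 10, 12}


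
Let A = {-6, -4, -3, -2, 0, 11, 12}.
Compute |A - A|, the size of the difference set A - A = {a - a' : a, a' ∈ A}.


A - A = {a - a' : a, a' ∈ A}; |A| = 7.
Bounds: 2|A|-1 ≤ |A - A| ≤ |A|² - |A| + 1, i.e. 13 ≤ |A - A| ≤ 43.
Note: 0 ∈ A - A always (from a - a). The set is symmetric: if d ∈ A - A then -d ∈ A - A.
Enumerate nonzero differences d = a - a' with a > a' (then include -d):
Positive differences: {1, 2, 3, 4, 6, 11, 12, 13, 14, 15, 16, 17, 18}
Full difference set: {0} ∪ (positive diffs) ∪ (negative diffs).
|A - A| = 1 + 2·13 = 27 (matches direct enumeration: 27).

|A - A| = 27


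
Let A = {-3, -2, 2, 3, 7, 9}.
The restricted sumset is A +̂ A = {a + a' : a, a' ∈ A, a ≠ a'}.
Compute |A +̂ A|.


Restricted sumset: A +̂ A = {a + a' : a ∈ A, a' ∈ A, a ≠ a'}.
Equivalently, take A + A and drop any sum 2a that is achievable ONLY as a + a for a ∈ A (i.e. sums representable only with equal summands).
Enumerate pairs (a, a') with a < a' (symmetric, so each unordered pair gives one sum; this covers all a ≠ a'):
  -3 + -2 = -5
  -3 + 2 = -1
  -3 + 3 = 0
  -3 + 7 = 4
  -3 + 9 = 6
  -2 + 2 = 0
  -2 + 3 = 1
  -2 + 7 = 5
  -2 + 9 = 7
  2 + 3 = 5
  2 + 7 = 9
  2 + 9 = 11
  3 + 7 = 10
  3 + 9 = 12
  7 + 9 = 16
Collected distinct sums: {-5, -1, 0, 1, 4, 5, 6, 7, 9, 10, 11, 12, 16}
|A +̂ A| = 13
(Reference bound: |A +̂ A| ≥ 2|A| - 3 for |A| ≥ 2, with |A| = 6 giving ≥ 9.)

|A +̂ A| = 13


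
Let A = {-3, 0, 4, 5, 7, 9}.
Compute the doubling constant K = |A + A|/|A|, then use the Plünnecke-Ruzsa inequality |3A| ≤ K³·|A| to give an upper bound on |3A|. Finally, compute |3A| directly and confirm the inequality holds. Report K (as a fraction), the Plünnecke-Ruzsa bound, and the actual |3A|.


|A| = 6.
Step 1: Compute A + A by enumerating all 36 pairs.
A + A = {-6, -3, 0, 1, 2, 4, 5, 6, 7, 8, 9, 10, 11, 12, 13, 14, 16, 18}, so |A + A| = 18.
Step 2: Doubling constant K = |A + A|/|A| = 18/6 = 18/6 ≈ 3.0000.
Step 3: Plünnecke-Ruzsa gives |3A| ≤ K³·|A| = (3.0000)³ · 6 ≈ 162.0000.
Step 4: Compute 3A = A + A + A directly by enumerating all triples (a,b,c) ∈ A³; |3A| = 31.
Step 5: Check 31 ≤ 162.0000? Yes ✓.

K = 18/6, Plünnecke-Ruzsa bound K³|A| ≈ 162.0000, |3A| = 31, inequality holds.


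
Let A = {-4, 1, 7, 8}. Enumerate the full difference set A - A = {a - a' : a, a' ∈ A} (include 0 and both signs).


A - A = {a - a' : a, a' ∈ A}.
Compute a - a' for each ordered pair (a, a'):
a = -4: -4--4=0, -4-1=-5, -4-7=-11, -4-8=-12
a = 1: 1--4=5, 1-1=0, 1-7=-6, 1-8=-7
a = 7: 7--4=11, 7-1=6, 7-7=0, 7-8=-1
a = 8: 8--4=12, 8-1=7, 8-7=1, 8-8=0
Collecting distinct values (and noting 0 appears from a-a):
A - A = {-12, -11, -7, -6, -5, -1, 0, 1, 5, 6, 7, 11, 12}
|A - A| = 13

A - A = {-12, -11, -7, -6, -5, -1, 0, 1, 5, 6, 7, 11, 12}


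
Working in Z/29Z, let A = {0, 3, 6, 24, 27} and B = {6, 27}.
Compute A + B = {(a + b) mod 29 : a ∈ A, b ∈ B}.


Work in Z/29Z: reduce every sum a + b modulo 29.
Enumerate all 10 pairs:
a = 0: 0+6=6, 0+27=27
a = 3: 3+6=9, 3+27=1
a = 6: 6+6=12, 6+27=4
a = 24: 24+6=1, 24+27=22
a = 27: 27+6=4, 27+27=25
Distinct residues collected: {1, 4, 6, 9, 12, 22, 25, 27}
|A + B| = 8 (out of 29 total residues).

A + B = {1, 4, 6, 9, 12, 22, 25, 27}


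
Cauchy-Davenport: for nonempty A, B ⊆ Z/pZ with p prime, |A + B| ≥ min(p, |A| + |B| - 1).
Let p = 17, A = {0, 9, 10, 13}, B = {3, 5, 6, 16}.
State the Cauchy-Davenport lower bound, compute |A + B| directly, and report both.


Cauchy-Davenport: |A + B| ≥ min(p, |A| + |B| - 1) for A, B nonempty in Z/pZ.
|A| = 4, |B| = 4, p = 17.
CD lower bound = min(17, 4 + 4 - 1) = min(17, 7) = 7.
Compute A + B mod 17 directly:
a = 0: 0+3=3, 0+5=5, 0+6=6, 0+16=16
a = 9: 9+3=12, 9+5=14, 9+6=15, 9+16=8
a = 10: 10+3=13, 10+5=15, 10+6=16, 10+16=9
a = 13: 13+3=16, 13+5=1, 13+6=2, 13+16=12
A + B = {1, 2, 3, 5, 6, 8, 9, 12, 13, 14, 15, 16}, so |A + B| = 12.
Verify: 12 ≥ 7? Yes ✓.

CD lower bound = 7, actual |A + B| = 12.


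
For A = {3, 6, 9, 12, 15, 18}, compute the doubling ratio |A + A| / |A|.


|A| = 6.
Compute A + A by enumerating all 36 pairs.
A + A = {6, 9, 12, 15, 18, 21, 24, 27, 30, 33, 36}, so |A + A| = 11.
K = |A + A| / |A| = 11/6 (already in lowest terms) ≈ 1.8333.
Reference: AP of size 6 gives K = 11/6 ≈ 1.8333; a fully generic set of size 6 gives K ≈ 3.5000.

|A| = 6, |A + A| = 11, K = 11/6.


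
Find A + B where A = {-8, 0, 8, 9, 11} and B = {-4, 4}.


A + B = {a + b : a ∈ A, b ∈ B}.
Enumerate all |A|·|B| = 5·2 = 10 pairs (a, b) and collect distinct sums.
a = -8: -8+-4=-12, -8+4=-4
a = 0: 0+-4=-4, 0+4=4
a = 8: 8+-4=4, 8+4=12
a = 9: 9+-4=5, 9+4=13
a = 11: 11+-4=7, 11+4=15
Collecting distinct sums: A + B = {-12, -4, 4, 5, 7, 12, 13, 15}
|A + B| = 8

A + B = {-12, -4, 4, 5, 7, 12, 13, 15}


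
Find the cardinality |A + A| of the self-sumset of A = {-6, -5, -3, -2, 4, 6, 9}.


A + A = {a + a' : a, a' ∈ A}; |A| = 7.
General bounds: 2|A| - 1 ≤ |A + A| ≤ |A|(|A|+1)/2, i.e. 13 ≤ |A + A| ≤ 28.
Lower bound 2|A|-1 is attained iff A is an arithmetic progression.
Enumerate sums a + a' for a ≤ a' (symmetric, so this suffices):
a = -6: -6+-6=-12, -6+-5=-11, -6+-3=-9, -6+-2=-8, -6+4=-2, -6+6=0, -6+9=3
a = -5: -5+-5=-10, -5+-3=-8, -5+-2=-7, -5+4=-1, -5+6=1, -5+9=4
a = -3: -3+-3=-6, -3+-2=-5, -3+4=1, -3+6=3, -3+9=6
a = -2: -2+-2=-4, -2+4=2, -2+6=4, -2+9=7
a = 4: 4+4=8, 4+6=10, 4+9=13
a = 6: 6+6=12, 6+9=15
a = 9: 9+9=18
Distinct sums: {-12, -11, -10, -9, -8, -7, -6, -5, -4, -2, -1, 0, 1, 2, 3, 4, 6, 7, 8, 10, 12, 13, 15, 18}
|A + A| = 24

|A + A| = 24


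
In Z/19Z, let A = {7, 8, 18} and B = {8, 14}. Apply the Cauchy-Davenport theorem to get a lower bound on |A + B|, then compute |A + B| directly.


Cauchy-Davenport: |A + B| ≥ min(p, |A| + |B| - 1) for A, B nonempty in Z/pZ.
|A| = 3, |B| = 2, p = 19.
CD lower bound = min(19, 3 + 2 - 1) = min(19, 4) = 4.
Compute A + B mod 19 directly:
a = 7: 7+8=15, 7+14=2
a = 8: 8+8=16, 8+14=3
a = 18: 18+8=7, 18+14=13
A + B = {2, 3, 7, 13, 15, 16}, so |A + B| = 6.
Verify: 6 ≥ 4? Yes ✓.

CD lower bound = 4, actual |A + B| = 6.


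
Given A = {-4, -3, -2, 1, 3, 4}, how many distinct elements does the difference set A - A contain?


A - A = {a - a' : a, a' ∈ A}; |A| = 6.
Bounds: 2|A|-1 ≤ |A - A| ≤ |A|² - |A| + 1, i.e. 11 ≤ |A - A| ≤ 31.
Note: 0 ∈ A - A always (from a - a). The set is symmetric: if d ∈ A - A then -d ∈ A - A.
Enumerate nonzero differences d = a - a' with a > a' (then include -d):
Positive differences: {1, 2, 3, 4, 5, 6, 7, 8}
Full difference set: {0} ∪ (positive diffs) ∪ (negative diffs).
|A - A| = 1 + 2·8 = 17 (matches direct enumeration: 17).

|A - A| = 17


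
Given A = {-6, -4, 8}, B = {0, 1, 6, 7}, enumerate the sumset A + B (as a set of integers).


A + B = {a + b : a ∈ A, b ∈ B}.
Enumerate all |A|·|B| = 3·4 = 12 pairs (a, b) and collect distinct sums.
a = -6: -6+0=-6, -6+1=-5, -6+6=0, -6+7=1
a = -4: -4+0=-4, -4+1=-3, -4+6=2, -4+7=3
a = 8: 8+0=8, 8+1=9, 8+6=14, 8+7=15
Collecting distinct sums: A + B = {-6, -5, -4, -3, 0, 1, 2, 3, 8, 9, 14, 15}
|A + B| = 12

A + B = {-6, -5, -4, -3, 0, 1, 2, 3, 8, 9, 14, 15}


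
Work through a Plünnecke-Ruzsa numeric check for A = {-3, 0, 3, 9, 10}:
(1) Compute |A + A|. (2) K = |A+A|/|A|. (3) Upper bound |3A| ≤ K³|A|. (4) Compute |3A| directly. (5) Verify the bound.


|A| = 5.
Step 1: Compute A + A by enumerating all 25 pairs.
A + A = {-6, -3, 0, 3, 6, 7, 9, 10, 12, 13, 18, 19, 20}, so |A + A| = 13.
Step 2: Doubling constant K = |A + A|/|A| = 13/5 = 13/5 ≈ 2.6000.
Step 3: Plünnecke-Ruzsa gives |3A| ≤ K³·|A| = (2.6000)³ · 5 ≈ 87.8800.
Step 4: Compute 3A = A + A + A directly by enumerating all triples (a,b,c) ∈ A³; |3A| = 25.
Step 5: Check 25 ≤ 87.8800? Yes ✓.

K = 13/5, Plünnecke-Ruzsa bound K³|A| ≈ 87.8800, |3A| = 25, inequality holds.


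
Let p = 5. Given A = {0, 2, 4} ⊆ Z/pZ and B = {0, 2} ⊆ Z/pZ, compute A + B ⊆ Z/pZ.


Work in Z/5Z: reduce every sum a + b modulo 5.
Enumerate all 6 pairs:
a = 0: 0+0=0, 0+2=2
a = 2: 2+0=2, 2+2=4
a = 4: 4+0=4, 4+2=1
Distinct residues collected: {0, 1, 2, 4}
|A + B| = 4 (out of 5 total residues).

A + B = {0, 1, 2, 4}


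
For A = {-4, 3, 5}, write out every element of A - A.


A - A = {a - a' : a, a' ∈ A}.
Compute a - a' for each ordered pair (a, a'):
a = -4: -4--4=0, -4-3=-7, -4-5=-9
a = 3: 3--4=7, 3-3=0, 3-5=-2
a = 5: 5--4=9, 5-3=2, 5-5=0
Collecting distinct values (and noting 0 appears from a-a):
A - A = {-9, -7, -2, 0, 2, 7, 9}
|A - A| = 7

A - A = {-9, -7, -2, 0, 2, 7, 9}


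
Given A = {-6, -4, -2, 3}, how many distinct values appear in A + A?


A + A = {a + a' : a, a' ∈ A}; |A| = 4.
General bounds: 2|A| - 1 ≤ |A + A| ≤ |A|(|A|+1)/2, i.e. 7 ≤ |A + A| ≤ 10.
Lower bound 2|A|-1 is attained iff A is an arithmetic progression.
Enumerate sums a + a' for a ≤ a' (symmetric, so this suffices):
a = -6: -6+-6=-12, -6+-4=-10, -6+-2=-8, -6+3=-3
a = -4: -4+-4=-8, -4+-2=-6, -4+3=-1
a = -2: -2+-2=-4, -2+3=1
a = 3: 3+3=6
Distinct sums: {-12, -10, -8, -6, -4, -3, -1, 1, 6}
|A + A| = 9

|A + A| = 9


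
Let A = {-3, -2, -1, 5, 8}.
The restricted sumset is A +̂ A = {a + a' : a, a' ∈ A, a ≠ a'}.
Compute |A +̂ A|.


Restricted sumset: A +̂ A = {a + a' : a ∈ A, a' ∈ A, a ≠ a'}.
Equivalently, take A + A and drop any sum 2a that is achievable ONLY as a + a for a ∈ A (i.e. sums representable only with equal summands).
Enumerate pairs (a, a') with a < a' (symmetric, so each unordered pair gives one sum; this covers all a ≠ a'):
  -3 + -2 = -5
  -3 + -1 = -4
  -3 + 5 = 2
  -3 + 8 = 5
  -2 + -1 = -3
  -2 + 5 = 3
  -2 + 8 = 6
  -1 + 5 = 4
  -1 + 8 = 7
  5 + 8 = 13
Collected distinct sums: {-5, -4, -3, 2, 3, 4, 5, 6, 7, 13}
|A +̂ A| = 10
(Reference bound: |A +̂ A| ≥ 2|A| - 3 for |A| ≥ 2, with |A| = 5 giving ≥ 7.)

|A +̂ A| = 10


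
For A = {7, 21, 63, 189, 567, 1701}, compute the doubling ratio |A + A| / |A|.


|A| = 6.
Compute A + A by enumerating all 36 pairs.
A + A = {14, 28, 42, 70, 84, 126, 196, 210, 252, 378, 574, 588, 630, 756, 1134, 1708, 1722, 1764, 1890, 2268, 3402}, so |A + A| = 21.
K = |A + A| / |A| = 21/6 = 7/2 ≈ 3.5000.
Reference: AP of size 6 gives K = 11/6 ≈ 1.8333; a fully generic set of size 6 gives K ≈ 3.5000.

|A| = 6, |A + A| = 21, K = 21/6 = 7/2.


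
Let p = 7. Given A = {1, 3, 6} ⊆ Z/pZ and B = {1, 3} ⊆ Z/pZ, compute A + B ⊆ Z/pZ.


Work in Z/7Z: reduce every sum a + b modulo 7.
Enumerate all 6 pairs:
a = 1: 1+1=2, 1+3=4
a = 3: 3+1=4, 3+3=6
a = 6: 6+1=0, 6+3=2
Distinct residues collected: {0, 2, 4, 6}
|A + B| = 4 (out of 7 total residues).

A + B = {0, 2, 4, 6}


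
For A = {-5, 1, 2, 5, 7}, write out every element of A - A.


A - A = {a - a' : a, a' ∈ A}.
Compute a - a' for each ordered pair (a, a'):
a = -5: -5--5=0, -5-1=-6, -5-2=-7, -5-5=-10, -5-7=-12
a = 1: 1--5=6, 1-1=0, 1-2=-1, 1-5=-4, 1-7=-6
a = 2: 2--5=7, 2-1=1, 2-2=0, 2-5=-3, 2-7=-5
a = 5: 5--5=10, 5-1=4, 5-2=3, 5-5=0, 5-7=-2
a = 7: 7--5=12, 7-1=6, 7-2=5, 7-5=2, 7-7=0
Collecting distinct values (and noting 0 appears from a-a):
A - A = {-12, -10, -7, -6, -5, -4, -3, -2, -1, 0, 1, 2, 3, 4, 5, 6, 7, 10, 12}
|A - A| = 19

A - A = {-12, -10, -7, -6, -5, -4, -3, -2, -1, 0, 1, 2, 3, 4, 5, 6, 7, 10, 12}


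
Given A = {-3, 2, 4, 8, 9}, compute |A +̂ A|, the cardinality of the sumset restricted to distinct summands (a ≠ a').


Restricted sumset: A +̂ A = {a + a' : a ∈ A, a' ∈ A, a ≠ a'}.
Equivalently, take A + A and drop any sum 2a that is achievable ONLY as a + a for a ∈ A (i.e. sums representable only with equal summands).
Enumerate pairs (a, a') with a < a' (symmetric, so each unordered pair gives one sum; this covers all a ≠ a'):
  -3 + 2 = -1
  -3 + 4 = 1
  -3 + 8 = 5
  -3 + 9 = 6
  2 + 4 = 6
  2 + 8 = 10
  2 + 9 = 11
  4 + 8 = 12
  4 + 9 = 13
  8 + 9 = 17
Collected distinct sums: {-1, 1, 5, 6, 10, 11, 12, 13, 17}
|A +̂ A| = 9
(Reference bound: |A +̂ A| ≥ 2|A| - 3 for |A| ≥ 2, with |A| = 5 giving ≥ 7.)

|A +̂ A| = 9


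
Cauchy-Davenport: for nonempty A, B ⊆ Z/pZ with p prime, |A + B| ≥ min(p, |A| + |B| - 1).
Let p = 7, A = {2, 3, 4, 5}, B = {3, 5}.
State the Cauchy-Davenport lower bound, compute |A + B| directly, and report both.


Cauchy-Davenport: |A + B| ≥ min(p, |A| + |B| - 1) for A, B nonempty in Z/pZ.
|A| = 4, |B| = 2, p = 7.
CD lower bound = min(7, 4 + 2 - 1) = min(7, 5) = 5.
Compute A + B mod 7 directly:
a = 2: 2+3=5, 2+5=0
a = 3: 3+3=6, 3+5=1
a = 4: 4+3=0, 4+5=2
a = 5: 5+3=1, 5+5=3
A + B = {0, 1, 2, 3, 5, 6}, so |A + B| = 6.
Verify: 6 ≥ 5? Yes ✓.

CD lower bound = 5, actual |A + B| = 6.


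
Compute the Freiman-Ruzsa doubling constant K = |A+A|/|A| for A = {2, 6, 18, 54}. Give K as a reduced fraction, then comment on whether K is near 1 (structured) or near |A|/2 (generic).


|A| = 4.
Compute A + A by enumerating all 16 pairs.
A + A = {4, 8, 12, 20, 24, 36, 56, 60, 72, 108}, so |A + A| = 10.
K = |A + A| / |A| = 10/4 = 5/2 ≈ 2.5000.
Reference: AP of size 4 gives K = 7/4 ≈ 1.7500; a fully generic set of size 4 gives K ≈ 2.5000.

|A| = 4, |A + A| = 10, K = 10/4 = 5/2.


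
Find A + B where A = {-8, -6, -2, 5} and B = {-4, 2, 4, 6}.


A + B = {a + b : a ∈ A, b ∈ B}.
Enumerate all |A|·|B| = 4·4 = 16 pairs (a, b) and collect distinct sums.
a = -8: -8+-4=-12, -8+2=-6, -8+4=-4, -8+6=-2
a = -6: -6+-4=-10, -6+2=-4, -6+4=-2, -6+6=0
a = -2: -2+-4=-6, -2+2=0, -2+4=2, -2+6=4
a = 5: 5+-4=1, 5+2=7, 5+4=9, 5+6=11
Collecting distinct sums: A + B = {-12, -10, -6, -4, -2, 0, 1, 2, 4, 7, 9, 11}
|A + B| = 12

A + B = {-12, -10, -6, -4, -2, 0, 1, 2, 4, 7, 9, 11}


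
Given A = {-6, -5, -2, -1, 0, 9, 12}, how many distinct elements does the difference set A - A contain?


A - A = {a - a' : a, a' ∈ A}; |A| = 7.
Bounds: 2|A|-1 ≤ |A - A| ≤ |A|² - |A| + 1, i.e. 13 ≤ |A - A| ≤ 43.
Note: 0 ∈ A - A always (from a - a). The set is symmetric: if d ∈ A - A then -d ∈ A - A.
Enumerate nonzero differences d = a - a' with a > a' (then include -d):
Positive differences: {1, 2, 3, 4, 5, 6, 9, 10, 11, 12, 13, 14, 15, 17, 18}
Full difference set: {0} ∪ (positive diffs) ∪ (negative diffs).
|A - A| = 1 + 2·15 = 31 (matches direct enumeration: 31).

|A - A| = 31


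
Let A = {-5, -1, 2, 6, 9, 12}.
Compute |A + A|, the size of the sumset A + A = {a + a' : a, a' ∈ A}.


A + A = {a + a' : a, a' ∈ A}; |A| = 6.
General bounds: 2|A| - 1 ≤ |A + A| ≤ |A|(|A|+1)/2, i.e. 11 ≤ |A + A| ≤ 21.
Lower bound 2|A|-1 is attained iff A is an arithmetic progression.
Enumerate sums a + a' for a ≤ a' (symmetric, so this suffices):
a = -5: -5+-5=-10, -5+-1=-6, -5+2=-3, -5+6=1, -5+9=4, -5+12=7
a = -1: -1+-1=-2, -1+2=1, -1+6=5, -1+9=8, -1+12=11
a = 2: 2+2=4, 2+6=8, 2+9=11, 2+12=14
a = 6: 6+6=12, 6+9=15, 6+12=18
a = 9: 9+9=18, 9+12=21
a = 12: 12+12=24
Distinct sums: {-10, -6, -3, -2, 1, 4, 5, 7, 8, 11, 12, 14, 15, 18, 21, 24}
|A + A| = 16

|A + A| = 16


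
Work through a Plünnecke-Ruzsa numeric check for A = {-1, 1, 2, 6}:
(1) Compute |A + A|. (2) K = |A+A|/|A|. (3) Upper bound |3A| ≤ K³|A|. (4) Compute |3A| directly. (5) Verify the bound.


|A| = 4.
Step 1: Compute A + A by enumerating all 16 pairs.
A + A = {-2, 0, 1, 2, 3, 4, 5, 7, 8, 12}, so |A + A| = 10.
Step 2: Doubling constant K = |A + A|/|A| = 10/4 = 10/4 ≈ 2.5000.
Step 3: Plünnecke-Ruzsa gives |3A| ≤ K³·|A| = (2.5000)³ · 4 ≈ 62.5000.
Step 4: Compute 3A = A + A + A directly by enumerating all triples (a,b,c) ∈ A³; |3A| = 17.
Step 5: Check 17 ≤ 62.5000? Yes ✓.

K = 10/4, Plünnecke-Ruzsa bound K³|A| ≈ 62.5000, |3A| = 17, inequality holds.


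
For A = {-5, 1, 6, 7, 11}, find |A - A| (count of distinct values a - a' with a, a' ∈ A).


A - A = {a - a' : a, a' ∈ A}; |A| = 5.
Bounds: 2|A|-1 ≤ |A - A| ≤ |A|² - |A| + 1, i.e. 9 ≤ |A - A| ≤ 21.
Note: 0 ∈ A - A always (from a - a). The set is symmetric: if d ∈ A - A then -d ∈ A - A.
Enumerate nonzero differences d = a - a' with a > a' (then include -d):
Positive differences: {1, 4, 5, 6, 10, 11, 12, 16}
Full difference set: {0} ∪ (positive diffs) ∪ (negative diffs).
|A - A| = 1 + 2·8 = 17 (matches direct enumeration: 17).

|A - A| = 17


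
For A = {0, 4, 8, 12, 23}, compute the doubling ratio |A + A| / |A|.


|A| = 5.
Compute A + A by enumerating all 25 pairs.
A + A = {0, 4, 8, 12, 16, 20, 23, 24, 27, 31, 35, 46}, so |A + A| = 12.
K = |A + A| / |A| = 12/5 (already in lowest terms) ≈ 2.4000.
Reference: AP of size 5 gives K = 9/5 ≈ 1.8000; a fully generic set of size 5 gives K ≈ 3.0000.

|A| = 5, |A + A| = 12, K = 12/5.


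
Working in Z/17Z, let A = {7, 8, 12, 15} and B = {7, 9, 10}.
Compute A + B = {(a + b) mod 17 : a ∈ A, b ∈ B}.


Work in Z/17Z: reduce every sum a + b modulo 17.
Enumerate all 12 pairs:
a = 7: 7+7=14, 7+9=16, 7+10=0
a = 8: 8+7=15, 8+9=0, 8+10=1
a = 12: 12+7=2, 12+9=4, 12+10=5
a = 15: 15+7=5, 15+9=7, 15+10=8
Distinct residues collected: {0, 1, 2, 4, 5, 7, 8, 14, 15, 16}
|A + B| = 10 (out of 17 total residues).

A + B = {0, 1, 2, 4, 5, 7, 8, 14, 15, 16}


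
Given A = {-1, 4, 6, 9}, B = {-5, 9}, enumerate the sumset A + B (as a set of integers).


A + B = {a + b : a ∈ A, b ∈ B}.
Enumerate all |A|·|B| = 4·2 = 8 pairs (a, b) and collect distinct sums.
a = -1: -1+-5=-6, -1+9=8
a = 4: 4+-5=-1, 4+9=13
a = 6: 6+-5=1, 6+9=15
a = 9: 9+-5=4, 9+9=18
Collecting distinct sums: A + B = {-6, -1, 1, 4, 8, 13, 15, 18}
|A + B| = 8

A + B = {-6, -1, 1, 4, 8, 13, 15, 18}


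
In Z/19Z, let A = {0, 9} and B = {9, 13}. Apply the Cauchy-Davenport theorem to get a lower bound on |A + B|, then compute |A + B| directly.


Cauchy-Davenport: |A + B| ≥ min(p, |A| + |B| - 1) for A, B nonempty in Z/pZ.
|A| = 2, |B| = 2, p = 19.
CD lower bound = min(19, 2 + 2 - 1) = min(19, 3) = 3.
Compute A + B mod 19 directly:
a = 0: 0+9=9, 0+13=13
a = 9: 9+9=18, 9+13=3
A + B = {3, 9, 13, 18}, so |A + B| = 4.
Verify: 4 ≥ 3? Yes ✓.

CD lower bound = 3, actual |A + B| = 4.


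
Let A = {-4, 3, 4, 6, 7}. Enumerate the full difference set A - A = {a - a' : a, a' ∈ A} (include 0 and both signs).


A - A = {a - a' : a, a' ∈ A}.
Compute a - a' for each ordered pair (a, a'):
a = -4: -4--4=0, -4-3=-7, -4-4=-8, -4-6=-10, -4-7=-11
a = 3: 3--4=7, 3-3=0, 3-4=-1, 3-6=-3, 3-7=-4
a = 4: 4--4=8, 4-3=1, 4-4=0, 4-6=-2, 4-7=-3
a = 6: 6--4=10, 6-3=3, 6-4=2, 6-6=0, 6-7=-1
a = 7: 7--4=11, 7-3=4, 7-4=3, 7-6=1, 7-7=0
Collecting distinct values (and noting 0 appears from a-a):
A - A = {-11, -10, -8, -7, -4, -3, -2, -1, 0, 1, 2, 3, 4, 7, 8, 10, 11}
|A - A| = 17

A - A = {-11, -10, -8, -7, -4, -3, -2, -1, 0, 1, 2, 3, 4, 7, 8, 10, 11}


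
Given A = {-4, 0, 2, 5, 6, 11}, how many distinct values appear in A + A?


A + A = {a + a' : a, a' ∈ A}; |A| = 6.
General bounds: 2|A| - 1 ≤ |A + A| ≤ |A|(|A|+1)/2, i.e. 11 ≤ |A + A| ≤ 21.
Lower bound 2|A|-1 is attained iff A is an arithmetic progression.
Enumerate sums a + a' for a ≤ a' (symmetric, so this suffices):
a = -4: -4+-4=-8, -4+0=-4, -4+2=-2, -4+5=1, -4+6=2, -4+11=7
a = 0: 0+0=0, 0+2=2, 0+5=5, 0+6=6, 0+11=11
a = 2: 2+2=4, 2+5=7, 2+6=8, 2+11=13
a = 5: 5+5=10, 5+6=11, 5+11=16
a = 6: 6+6=12, 6+11=17
a = 11: 11+11=22
Distinct sums: {-8, -4, -2, 0, 1, 2, 4, 5, 6, 7, 8, 10, 11, 12, 13, 16, 17, 22}
|A + A| = 18

|A + A| = 18


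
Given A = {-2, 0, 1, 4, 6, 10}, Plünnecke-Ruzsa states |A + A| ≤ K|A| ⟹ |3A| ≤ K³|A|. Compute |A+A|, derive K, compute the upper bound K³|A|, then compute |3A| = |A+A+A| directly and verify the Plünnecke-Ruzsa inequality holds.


|A| = 6.
Step 1: Compute A + A by enumerating all 36 pairs.
A + A = {-4, -2, -1, 0, 1, 2, 4, 5, 6, 7, 8, 10, 11, 12, 14, 16, 20}, so |A + A| = 17.
Step 2: Doubling constant K = |A + A|/|A| = 17/6 = 17/6 ≈ 2.8333.
Step 3: Plünnecke-Ruzsa gives |3A| ≤ K³·|A| = (2.8333)³ · 6 ≈ 136.4722.
Step 4: Compute 3A = A + A + A directly by enumerating all triples (a,b,c) ∈ A³; |3A| = 30.
Step 5: Check 30 ≤ 136.4722? Yes ✓.

K = 17/6, Plünnecke-Ruzsa bound K³|A| ≈ 136.4722, |3A| = 30, inequality holds.


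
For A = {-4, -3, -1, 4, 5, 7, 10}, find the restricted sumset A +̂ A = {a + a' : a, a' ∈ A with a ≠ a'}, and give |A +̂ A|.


Restricted sumset: A +̂ A = {a + a' : a ∈ A, a' ∈ A, a ≠ a'}.
Equivalently, take A + A and drop any sum 2a that is achievable ONLY as a + a for a ∈ A (i.e. sums representable only with equal summands).
Enumerate pairs (a, a') with a < a' (symmetric, so each unordered pair gives one sum; this covers all a ≠ a'):
  -4 + -3 = -7
  -4 + -1 = -5
  -4 + 4 = 0
  -4 + 5 = 1
  -4 + 7 = 3
  -4 + 10 = 6
  -3 + -1 = -4
  -3 + 4 = 1
  -3 + 5 = 2
  -3 + 7 = 4
  -3 + 10 = 7
  -1 + 4 = 3
  -1 + 5 = 4
  -1 + 7 = 6
  -1 + 10 = 9
  4 + 5 = 9
  4 + 7 = 11
  4 + 10 = 14
  5 + 7 = 12
  5 + 10 = 15
  7 + 10 = 17
Collected distinct sums: {-7, -5, -4, 0, 1, 2, 3, 4, 6, 7, 9, 11, 12, 14, 15, 17}
|A +̂ A| = 16
(Reference bound: |A +̂ A| ≥ 2|A| - 3 for |A| ≥ 2, with |A| = 7 giving ≥ 11.)

|A +̂ A| = 16


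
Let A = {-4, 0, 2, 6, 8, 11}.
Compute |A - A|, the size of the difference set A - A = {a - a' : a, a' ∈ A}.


A - A = {a - a' : a, a' ∈ A}; |A| = 6.
Bounds: 2|A|-1 ≤ |A - A| ≤ |A|² - |A| + 1, i.e. 11 ≤ |A - A| ≤ 31.
Note: 0 ∈ A - A always (from a - a). The set is symmetric: if d ∈ A - A then -d ∈ A - A.
Enumerate nonzero differences d = a - a' with a > a' (then include -d):
Positive differences: {2, 3, 4, 5, 6, 8, 9, 10, 11, 12, 15}
Full difference set: {0} ∪ (positive diffs) ∪ (negative diffs).
|A - A| = 1 + 2·11 = 23 (matches direct enumeration: 23).

|A - A| = 23


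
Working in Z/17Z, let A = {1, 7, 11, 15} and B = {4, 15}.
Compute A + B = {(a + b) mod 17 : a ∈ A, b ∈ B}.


Work in Z/17Z: reduce every sum a + b modulo 17.
Enumerate all 8 pairs:
a = 1: 1+4=5, 1+15=16
a = 7: 7+4=11, 7+15=5
a = 11: 11+4=15, 11+15=9
a = 15: 15+4=2, 15+15=13
Distinct residues collected: {2, 5, 9, 11, 13, 15, 16}
|A + B| = 7 (out of 17 total residues).

A + B = {2, 5, 9, 11, 13, 15, 16}


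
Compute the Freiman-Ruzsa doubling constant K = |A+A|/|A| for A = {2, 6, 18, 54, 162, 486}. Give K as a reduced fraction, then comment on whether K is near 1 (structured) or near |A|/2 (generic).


|A| = 6.
Compute A + A by enumerating all 36 pairs.
A + A = {4, 8, 12, 20, 24, 36, 56, 60, 72, 108, 164, 168, 180, 216, 324, 488, 492, 504, 540, 648, 972}, so |A + A| = 21.
K = |A + A| / |A| = 21/6 = 7/2 ≈ 3.5000.
Reference: AP of size 6 gives K = 11/6 ≈ 1.8333; a fully generic set of size 6 gives K ≈ 3.5000.

|A| = 6, |A + A| = 21, K = 21/6 = 7/2.


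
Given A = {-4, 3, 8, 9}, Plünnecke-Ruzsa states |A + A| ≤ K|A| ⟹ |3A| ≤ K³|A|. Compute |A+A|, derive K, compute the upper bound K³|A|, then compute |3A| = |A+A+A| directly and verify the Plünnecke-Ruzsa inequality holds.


|A| = 4.
Step 1: Compute A + A by enumerating all 16 pairs.
A + A = {-8, -1, 4, 5, 6, 11, 12, 16, 17, 18}, so |A + A| = 10.
Step 2: Doubling constant K = |A + A|/|A| = 10/4 = 10/4 ≈ 2.5000.
Step 3: Plünnecke-Ruzsa gives |3A| ≤ K³·|A| = (2.5000)³ · 4 ≈ 62.5000.
Step 4: Compute 3A = A + A + A directly by enumerating all triples (a,b,c) ∈ A³; |3A| = 19.
Step 5: Check 19 ≤ 62.5000? Yes ✓.

K = 10/4, Plünnecke-Ruzsa bound K³|A| ≈ 62.5000, |3A| = 19, inequality holds.


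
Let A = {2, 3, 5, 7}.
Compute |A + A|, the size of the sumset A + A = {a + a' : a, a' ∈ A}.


A + A = {a + a' : a, a' ∈ A}; |A| = 4.
General bounds: 2|A| - 1 ≤ |A + A| ≤ |A|(|A|+1)/2, i.e. 7 ≤ |A + A| ≤ 10.
Lower bound 2|A|-1 is attained iff A is an arithmetic progression.
Enumerate sums a + a' for a ≤ a' (symmetric, so this suffices):
a = 2: 2+2=4, 2+3=5, 2+5=7, 2+7=9
a = 3: 3+3=6, 3+5=8, 3+7=10
a = 5: 5+5=10, 5+7=12
a = 7: 7+7=14
Distinct sums: {4, 5, 6, 7, 8, 9, 10, 12, 14}
|A + A| = 9

|A + A| = 9


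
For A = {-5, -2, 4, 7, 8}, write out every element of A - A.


A - A = {a - a' : a, a' ∈ A}.
Compute a - a' for each ordered pair (a, a'):
a = -5: -5--5=0, -5--2=-3, -5-4=-9, -5-7=-12, -5-8=-13
a = -2: -2--5=3, -2--2=0, -2-4=-6, -2-7=-9, -2-8=-10
a = 4: 4--5=9, 4--2=6, 4-4=0, 4-7=-3, 4-8=-4
a = 7: 7--5=12, 7--2=9, 7-4=3, 7-7=0, 7-8=-1
a = 8: 8--5=13, 8--2=10, 8-4=4, 8-7=1, 8-8=0
Collecting distinct values (and noting 0 appears from a-a):
A - A = {-13, -12, -10, -9, -6, -4, -3, -1, 0, 1, 3, 4, 6, 9, 10, 12, 13}
|A - A| = 17

A - A = {-13, -12, -10, -9, -6, -4, -3, -1, 0, 1, 3, 4, 6, 9, 10, 12, 13}


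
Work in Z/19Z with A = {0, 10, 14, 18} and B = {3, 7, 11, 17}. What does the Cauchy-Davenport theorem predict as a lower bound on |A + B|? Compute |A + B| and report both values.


Cauchy-Davenport: |A + B| ≥ min(p, |A| + |B| - 1) for A, B nonempty in Z/pZ.
|A| = 4, |B| = 4, p = 19.
CD lower bound = min(19, 4 + 4 - 1) = min(19, 7) = 7.
Compute A + B mod 19 directly:
a = 0: 0+3=3, 0+7=7, 0+11=11, 0+17=17
a = 10: 10+3=13, 10+7=17, 10+11=2, 10+17=8
a = 14: 14+3=17, 14+7=2, 14+11=6, 14+17=12
a = 18: 18+3=2, 18+7=6, 18+11=10, 18+17=16
A + B = {2, 3, 6, 7, 8, 10, 11, 12, 13, 16, 17}, so |A + B| = 11.
Verify: 11 ≥ 7? Yes ✓.

CD lower bound = 7, actual |A + B| = 11.


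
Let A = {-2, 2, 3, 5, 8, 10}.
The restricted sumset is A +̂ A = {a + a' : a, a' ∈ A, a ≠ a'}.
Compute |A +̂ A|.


Restricted sumset: A +̂ A = {a + a' : a ∈ A, a' ∈ A, a ≠ a'}.
Equivalently, take A + A and drop any sum 2a that is achievable ONLY as a + a for a ∈ A (i.e. sums representable only with equal summands).
Enumerate pairs (a, a') with a < a' (symmetric, so each unordered pair gives one sum; this covers all a ≠ a'):
  -2 + 2 = 0
  -2 + 3 = 1
  -2 + 5 = 3
  -2 + 8 = 6
  -2 + 10 = 8
  2 + 3 = 5
  2 + 5 = 7
  2 + 8 = 10
  2 + 10 = 12
  3 + 5 = 8
  3 + 8 = 11
  3 + 10 = 13
  5 + 8 = 13
  5 + 10 = 15
  8 + 10 = 18
Collected distinct sums: {0, 1, 3, 5, 6, 7, 8, 10, 11, 12, 13, 15, 18}
|A +̂ A| = 13
(Reference bound: |A +̂ A| ≥ 2|A| - 3 for |A| ≥ 2, with |A| = 6 giving ≥ 9.)

|A +̂ A| = 13


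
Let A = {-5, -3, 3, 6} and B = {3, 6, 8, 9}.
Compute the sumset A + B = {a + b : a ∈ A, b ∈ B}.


A + B = {a + b : a ∈ A, b ∈ B}.
Enumerate all |A|·|B| = 4·4 = 16 pairs (a, b) and collect distinct sums.
a = -5: -5+3=-2, -5+6=1, -5+8=3, -5+9=4
a = -3: -3+3=0, -3+6=3, -3+8=5, -3+9=6
a = 3: 3+3=6, 3+6=9, 3+8=11, 3+9=12
a = 6: 6+3=9, 6+6=12, 6+8=14, 6+9=15
Collecting distinct sums: A + B = {-2, 0, 1, 3, 4, 5, 6, 9, 11, 12, 14, 15}
|A + B| = 12

A + B = {-2, 0, 1, 3, 4, 5, 6, 9, 11, 12, 14, 15}


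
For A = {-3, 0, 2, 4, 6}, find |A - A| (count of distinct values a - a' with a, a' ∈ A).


A - A = {a - a' : a, a' ∈ A}; |A| = 5.
Bounds: 2|A|-1 ≤ |A - A| ≤ |A|² - |A| + 1, i.e. 9 ≤ |A - A| ≤ 21.
Note: 0 ∈ A - A always (from a - a). The set is symmetric: if d ∈ A - A then -d ∈ A - A.
Enumerate nonzero differences d = a - a' with a > a' (then include -d):
Positive differences: {2, 3, 4, 5, 6, 7, 9}
Full difference set: {0} ∪ (positive diffs) ∪ (negative diffs).
|A - A| = 1 + 2·7 = 15 (matches direct enumeration: 15).

|A - A| = 15


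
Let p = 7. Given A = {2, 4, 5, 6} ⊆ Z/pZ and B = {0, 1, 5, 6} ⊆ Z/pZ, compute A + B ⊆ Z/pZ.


Work in Z/7Z: reduce every sum a + b modulo 7.
Enumerate all 16 pairs:
a = 2: 2+0=2, 2+1=3, 2+5=0, 2+6=1
a = 4: 4+0=4, 4+1=5, 4+5=2, 4+6=3
a = 5: 5+0=5, 5+1=6, 5+5=3, 5+6=4
a = 6: 6+0=6, 6+1=0, 6+5=4, 6+6=5
Distinct residues collected: {0, 1, 2, 3, 4, 5, 6}
|A + B| = 7 (out of 7 total residues).

A + B = {0, 1, 2, 3, 4, 5, 6}


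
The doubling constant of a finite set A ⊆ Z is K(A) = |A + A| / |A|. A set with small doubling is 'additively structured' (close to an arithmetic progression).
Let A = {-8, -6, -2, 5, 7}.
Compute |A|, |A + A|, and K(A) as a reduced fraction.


|A| = 5.
Compute A + A by enumerating all 25 pairs.
A + A = {-16, -14, -12, -10, -8, -4, -3, -1, 1, 3, 5, 10, 12, 14}, so |A + A| = 14.
K = |A + A| / |A| = 14/5 (already in lowest terms) ≈ 2.8000.
Reference: AP of size 5 gives K = 9/5 ≈ 1.8000; a fully generic set of size 5 gives K ≈ 3.0000.

|A| = 5, |A + A| = 14, K = 14/5.


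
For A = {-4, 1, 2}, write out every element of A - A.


A - A = {a - a' : a, a' ∈ A}.
Compute a - a' for each ordered pair (a, a'):
a = -4: -4--4=0, -4-1=-5, -4-2=-6
a = 1: 1--4=5, 1-1=0, 1-2=-1
a = 2: 2--4=6, 2-1=1, 2-2=0
Collecting distinct values (and noting 0 appears from a-a):
A - A = {-6, -5, -1, 0, 1, 5, 6}
|A - A| = 7

A - A = {-6, -5, -1, 0, 1, 5, 6}


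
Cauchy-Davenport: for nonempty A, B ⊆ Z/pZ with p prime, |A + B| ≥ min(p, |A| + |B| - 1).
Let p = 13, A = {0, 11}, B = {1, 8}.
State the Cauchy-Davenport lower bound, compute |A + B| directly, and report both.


Cauchy-Davenport: |A + B| ≥ min(p, |A| + |B| - 1) for A, B nonempty in Z/pZ.
|A| = 2, |B| = 2, p = 13.
CD lower bound = min(13, 2 + 2 - 1) = min(13, 3) = 3.
Compute A + B mod 13 directly:
a = 0: 0+1=1, 0+8=8
a = 11: 11+1=12, 11+8=6
A + B = {1, 6, 8, 12}, so |A + B| = 4.
Verify: 4 ≥ 3? Yes ✓.

CD lower bound = 3, actual |A + B| = 4.


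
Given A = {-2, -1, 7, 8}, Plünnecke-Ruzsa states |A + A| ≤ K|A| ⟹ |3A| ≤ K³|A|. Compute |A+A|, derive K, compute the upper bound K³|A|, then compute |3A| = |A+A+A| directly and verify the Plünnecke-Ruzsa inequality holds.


|A| = 4.
Step 1: Compute A + A by enumerating all 16 pairs.
A + A = {-4, -3, -2, 5, 6, 7, 14, 15, 16}, so |A + A| = 9.
Step 2: Doubling constant K = |A + A|/|A| = 9/4 = 9/4 ≈ 2.2500.
Step 3: Plünnecke-Ruzsa gives |3A| ≤ K³·|A| = (2.2500)³ · 4 ≈ 45.5625.
Step 4: Compute 3A = A + A + A directly by enumerating all triples (a,b,c) ∈ A³; |3A| = 16.
Step 5: Check 16 ≤ 45.5625? Yes ✓.

K = 9/4, Plünnecke-Ruzsa bound K³|A| ≈ 45.5625, |3A| = 16, inequality holds.
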